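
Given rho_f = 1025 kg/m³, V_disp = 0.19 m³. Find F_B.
Formula: F_B = \rho_f g V_{disp}
F_B = 1025·9.81·0.19 = 1910 N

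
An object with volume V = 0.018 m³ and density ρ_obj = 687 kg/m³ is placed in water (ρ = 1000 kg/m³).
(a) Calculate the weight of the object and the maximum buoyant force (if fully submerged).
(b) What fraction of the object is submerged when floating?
(a) W=rho_obj*g*V=687*9.81*0.018=121.3 N; F_B(max)=rho*g*V=1000*9.81*0.018=176.6 N
(b) Floating fraction=rho_obj/rho=687/1000=0.687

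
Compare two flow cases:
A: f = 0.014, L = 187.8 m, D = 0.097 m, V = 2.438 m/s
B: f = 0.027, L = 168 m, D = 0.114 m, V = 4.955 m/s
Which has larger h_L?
h_L(A) = 8.211 m, h_L(B) = 49.79 m. Answer: B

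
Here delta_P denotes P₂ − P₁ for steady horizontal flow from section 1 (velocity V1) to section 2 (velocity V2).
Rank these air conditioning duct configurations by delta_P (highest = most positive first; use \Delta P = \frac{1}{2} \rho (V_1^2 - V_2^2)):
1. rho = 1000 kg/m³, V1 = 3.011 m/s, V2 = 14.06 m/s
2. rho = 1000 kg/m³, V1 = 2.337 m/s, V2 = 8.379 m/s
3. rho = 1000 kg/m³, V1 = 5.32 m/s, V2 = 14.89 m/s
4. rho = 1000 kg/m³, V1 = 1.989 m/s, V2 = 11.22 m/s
Case 1: delta_P = -94.31 kPa
Case 2: delta_P = -32.37 kPa
Case 3: delta_P = -96.7 kPa
Case 4: delta_P = -60.97 kPa
Ranking (highest first): 2, 4, 1, 3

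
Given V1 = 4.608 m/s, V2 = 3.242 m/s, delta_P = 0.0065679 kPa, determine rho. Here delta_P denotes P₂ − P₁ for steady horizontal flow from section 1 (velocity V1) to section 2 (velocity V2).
Formula: \Delta P = \frac{1}{2} \rho (V_1^2 - V_2^2)
Substituting knowns: 0.0065679 = 0.5·rho·(4.608² − 3.242²)/1000
Solving for rho: rho = 2·(0.0065679·1000)/(4.608² − 3.242²) = 1.225 kg/m³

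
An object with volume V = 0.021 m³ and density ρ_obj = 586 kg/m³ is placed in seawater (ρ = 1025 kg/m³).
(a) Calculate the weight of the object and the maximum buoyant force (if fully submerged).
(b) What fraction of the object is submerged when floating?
(a) W=rho_obj*g*V=586*9.81*0.021=120.7 N; F_B(max)=rho*g*V=1025*9.81*0.021=211.2 N
(b) Floating fraction=rho_obj/rho=586/1025=0.572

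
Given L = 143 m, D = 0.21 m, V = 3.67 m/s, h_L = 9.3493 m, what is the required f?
Formula: h_L = f \frac{L}{D} \frac{V^2}{2g}
Substituting knowns: 9.3493 = f·(143/0.21)·3.67²/(2·9.81)
Solving for f: f = 9.3493·2·9.81/((143/0.21)·3.67²) = 0.02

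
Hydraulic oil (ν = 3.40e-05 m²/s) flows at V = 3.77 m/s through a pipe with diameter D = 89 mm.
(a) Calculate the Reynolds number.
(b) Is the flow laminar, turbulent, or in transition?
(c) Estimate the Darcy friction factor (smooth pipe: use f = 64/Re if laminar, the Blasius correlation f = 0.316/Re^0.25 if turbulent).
(a) Re = V·D/ν = 3.77·0.089/3.40e-05 = 9868.5
(b) Flow regime: turbulent (Re > 4000)
(c) Friction factor: f = 0.316/Re^0.25 = 0.316/9868.5^0.25 = 0.0317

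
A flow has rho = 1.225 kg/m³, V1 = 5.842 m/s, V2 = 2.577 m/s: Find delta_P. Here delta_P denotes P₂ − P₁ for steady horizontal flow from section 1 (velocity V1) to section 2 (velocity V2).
Formula: \Delta P = \frac{1}{2} \rho (V_1^2 - V_2^2)
delta_P = 0.5·1.225·(5.842² − 2.577²)/1000 = 0.01684 kPa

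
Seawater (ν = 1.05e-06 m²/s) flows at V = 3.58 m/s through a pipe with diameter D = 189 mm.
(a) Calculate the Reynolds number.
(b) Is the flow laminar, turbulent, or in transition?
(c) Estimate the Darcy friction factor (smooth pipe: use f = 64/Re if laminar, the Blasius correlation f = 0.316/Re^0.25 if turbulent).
(a) Re = V·D/ν = 3.58·0.189/1.05e-06 = 644400
(b) Flow regime: turbulent (Re > 4000)
(c) Friction factor: f = 0.316/Re^0.25 = 0.316/644400^0.25 = 0.01115 (Blasius is strictly valid for Re ≲ 1e5; used here as the smooth-pipe estimate the problem specifies)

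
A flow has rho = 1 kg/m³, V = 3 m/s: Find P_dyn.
Formula: P_{dyn} = \frac{1}{2} \rho V^2
P_dyn = 0.5·1·3²/1000 = 0.0045 kPa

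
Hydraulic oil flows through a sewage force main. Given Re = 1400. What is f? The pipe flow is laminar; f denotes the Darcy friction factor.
Formula: f = \frac{64}{Re}
f = 64/1400 = 0.04571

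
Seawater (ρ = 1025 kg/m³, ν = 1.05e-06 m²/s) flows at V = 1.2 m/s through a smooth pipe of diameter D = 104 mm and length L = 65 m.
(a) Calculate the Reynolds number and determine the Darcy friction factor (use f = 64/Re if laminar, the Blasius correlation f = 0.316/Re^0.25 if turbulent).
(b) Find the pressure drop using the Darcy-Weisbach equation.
(a) Re = V·D/ν = 1.2·0.104/1.05e-06 = 118860 → turbulent (Re > 4000); f = 0.316/Re^0.25 = 0.316/118860^0.25 = 0.017019 (Blasius is strictly valid for Re ≲ 1e5; used here as the smooth-pipe estimate the problem specifies)
(b) Darcy-Weisbach: ΔP = f·(L/D)·½ρV²/1000 = 0.017019·(65/0.104)·½·1025·1.2²/1000 = 7.85 kPa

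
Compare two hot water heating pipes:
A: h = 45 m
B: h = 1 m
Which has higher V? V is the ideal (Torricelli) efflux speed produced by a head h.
V(A) = 29.71 m/s, V(B) = 4.429 m/s. Answer: A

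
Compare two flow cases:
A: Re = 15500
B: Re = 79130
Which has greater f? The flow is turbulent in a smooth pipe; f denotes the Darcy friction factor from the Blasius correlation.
f(A) = 0.02832, f(B) = 0.01884. Answer: A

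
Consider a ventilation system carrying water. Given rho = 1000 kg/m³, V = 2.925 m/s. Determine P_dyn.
Formula: P_{dyn} = \frac{1}{2} \rho V^2
P_dyn = 0.5·1000·2.925²/1000 = 4.278 kPa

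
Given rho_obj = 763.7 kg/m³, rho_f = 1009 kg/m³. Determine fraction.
Formula: f_{sub} = \frac{\rho_{obj}}{\rho_f}
fraction = 763.7/1009 = 0.7569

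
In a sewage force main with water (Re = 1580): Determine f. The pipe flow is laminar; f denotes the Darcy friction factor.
Formula: f = \frac{64}{Re}
f = 64/1580 = 0.04051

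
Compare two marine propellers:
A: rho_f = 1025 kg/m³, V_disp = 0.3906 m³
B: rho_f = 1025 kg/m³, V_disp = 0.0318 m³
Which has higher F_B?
F_B(A) = 3928 N, F_B(B) = 319.8 N. Answer: A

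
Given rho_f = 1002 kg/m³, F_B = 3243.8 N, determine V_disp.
Formula: F_B = \rho_f g V_{disp}
Substituting knowns: 3243.8 = 1002·9.81·V_disp
Solving for V_disp: V_disp = 3243.8/(1002·9.81) = 0.33 m³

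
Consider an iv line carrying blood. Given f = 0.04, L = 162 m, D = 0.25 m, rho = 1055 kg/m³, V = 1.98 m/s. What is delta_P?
Formula: \Delta P = f \frac{L}{D} \frac{\rho V^2}{2}
delta_P = 0.04·(162/0.25)·0.5·1055·1.98²/1000 = 53.6 kPa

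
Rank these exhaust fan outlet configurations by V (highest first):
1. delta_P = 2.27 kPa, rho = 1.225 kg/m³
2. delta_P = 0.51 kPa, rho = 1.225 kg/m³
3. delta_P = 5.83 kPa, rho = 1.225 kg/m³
Case 1: V = 60.88 m/s
Case 2: V = 28.86 m/s
Case 3: V = 97.56 m/s
Ranking (highest first): 3, 1, 2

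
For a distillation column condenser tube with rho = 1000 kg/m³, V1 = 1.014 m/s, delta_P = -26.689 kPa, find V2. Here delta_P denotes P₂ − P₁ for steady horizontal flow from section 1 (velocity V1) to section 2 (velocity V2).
Formula: \Delta P = \frac{1}{2} \rho (V_1^2 - V_2^2)
Substituting knowns: -26.689 = 0.5·1000·(1.014² − V2²)/1000
Solving for V2: V2 = √(1.014² − 2·(-26.689·1000)/1000) = 7.376 m/s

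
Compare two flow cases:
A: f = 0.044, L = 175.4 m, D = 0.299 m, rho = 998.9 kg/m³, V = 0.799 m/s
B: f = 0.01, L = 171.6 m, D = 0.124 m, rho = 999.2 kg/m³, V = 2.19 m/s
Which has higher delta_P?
delta_P(A) = 8.23 kPa, delta_P(B) = 33.16 kPa. Answer: B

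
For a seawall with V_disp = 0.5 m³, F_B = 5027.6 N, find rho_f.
Formula: F_B = \rho_f g V_{disp}
Substituting knowns: 5027.6 = rho_f·9.81·0.5
Solving for rho_f: rho_f = 5027.6/(9.81·0.5) = 1025 kg/m³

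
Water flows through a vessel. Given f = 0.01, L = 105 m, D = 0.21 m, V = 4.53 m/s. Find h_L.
Formula: h_L = f \frac{L}{D} \frac{V^2}{2g}
h_L = 0.01·(105/0.21)·4.53²/(2·9.81) = 5.23 m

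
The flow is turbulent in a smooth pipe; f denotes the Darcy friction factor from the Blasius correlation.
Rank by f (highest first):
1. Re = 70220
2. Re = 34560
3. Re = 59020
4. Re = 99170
Case 1: f = 0.01941
Case 2: f = 0.02318
Case 3: f = 0.02027
Case 4: f = 0.01781
Ranking (highest first): 2, 3, 1, 4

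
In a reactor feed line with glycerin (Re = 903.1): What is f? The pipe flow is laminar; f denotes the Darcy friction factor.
Formula: f = \frac{64}{Re}
f = 64/903.1 = 0.07087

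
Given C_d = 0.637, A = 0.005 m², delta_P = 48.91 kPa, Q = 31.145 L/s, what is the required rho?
Formula: Q = C_d A \sqrt{\frac{2 \Delta P}{\rho}}
Substituting knowns: 31.145 = 0.637·0.005·√(2·(48.91·1000)/rho)·1000
Solving for rho: rho = 2·(48.91·1000)/((31.145/1000)/(0.637·0.005))² = 1023 kg/m³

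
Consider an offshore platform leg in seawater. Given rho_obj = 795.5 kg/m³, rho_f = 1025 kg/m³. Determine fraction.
Formula: f_{sub} = \frac{\rho_{obj}}{\rho_f}
fraction = 795.5/1025 = 0.7761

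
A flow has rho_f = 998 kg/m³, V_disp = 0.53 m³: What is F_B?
Formula: F_B = \rho_f g V_{disp}
F_B = 998·9.81·0.53 = 5189 N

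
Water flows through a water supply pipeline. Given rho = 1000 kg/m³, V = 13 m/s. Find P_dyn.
Formula: P_{dyn} = \frac{1}{2} \rho V^2
P_dyn = 0.5·1000·13²/1000 = 84.5 kPa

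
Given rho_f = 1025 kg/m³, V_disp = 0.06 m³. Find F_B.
Formula: F_B = \rho_f g V_{disp}
F_B = 1025·9.81·0.06 = 603.3 N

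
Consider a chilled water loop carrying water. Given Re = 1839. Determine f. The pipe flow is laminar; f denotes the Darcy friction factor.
Formula: f = \frac{64}{Re}
f = 64/1839 = 0.0348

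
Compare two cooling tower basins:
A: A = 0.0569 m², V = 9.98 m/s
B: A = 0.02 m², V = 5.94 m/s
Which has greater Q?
Q(A) = 567.9 L/s, Q(B) = 118.8 L/s. Answer: A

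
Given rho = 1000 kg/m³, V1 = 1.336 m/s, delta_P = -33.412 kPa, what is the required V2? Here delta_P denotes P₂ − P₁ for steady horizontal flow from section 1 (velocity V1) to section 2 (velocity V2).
Formula: \Delta P = \frac{1}{2} \rho (V_1^2 - V_2^2)
Substituting knowns: -33.412 = 0.5·1000·(1.336² − V2²)/1000
Solving for V2: V2 = √(1.336² − 2·(-33.412·1000)/1000) = 8.283 m/s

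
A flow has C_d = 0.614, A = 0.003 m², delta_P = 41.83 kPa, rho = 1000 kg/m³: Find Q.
Formula: Q = C_d A \sqrt{\frac{2 \Delta P}{\rho}}
Q = 0.614·0.003·√(2·(41.83·1000)/1000)·1000 = 16.85 L/s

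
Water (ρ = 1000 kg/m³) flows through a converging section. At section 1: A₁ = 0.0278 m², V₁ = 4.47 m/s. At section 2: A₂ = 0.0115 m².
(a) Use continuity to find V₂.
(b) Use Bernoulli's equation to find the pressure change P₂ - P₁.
(a) Continuity: A₁V₁=A₂V₂ -> V₂=A₁V₁/A₂=0.0278*4.47/0.0115=10.81 m/s
(b) Bernoulli: P₂-P₁=0.5*rho*(V₁^2-V₂^2)/1000=0.5*1000*(4.47^2-10.81^2)/1000=-48.44 kPa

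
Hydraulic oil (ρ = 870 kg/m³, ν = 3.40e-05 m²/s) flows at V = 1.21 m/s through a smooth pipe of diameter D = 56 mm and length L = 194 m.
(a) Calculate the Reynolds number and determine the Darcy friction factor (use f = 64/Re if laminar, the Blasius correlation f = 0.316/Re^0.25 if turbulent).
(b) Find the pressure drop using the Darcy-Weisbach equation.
(a) Re = V·D/ν = 1.21·0.056/3.40e-05 = 1992.9 → laminar (Re < 2300); f = 64/Re = 64/1992.9 = 0.032114
(b) Darcy-Weisbach: ΔP = f·(L/D)·½ρV²/1000 = 0.032114·(194/0.056)·½·870·1.21²/1000 = 70.85 kPa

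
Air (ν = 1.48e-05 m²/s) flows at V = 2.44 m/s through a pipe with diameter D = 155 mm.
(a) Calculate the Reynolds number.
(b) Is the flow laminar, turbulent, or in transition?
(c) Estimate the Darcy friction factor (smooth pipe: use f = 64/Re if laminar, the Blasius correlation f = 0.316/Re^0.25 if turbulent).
(a) Re = V·D/ν = 2.44·0.155/1.48e-05 = 25554
(b) Flow regime: turbulent (Re > 4000)
(c) Friction factor: f = 0.316/Re^0.25 = 0.316/25554^0.25 = 0.02499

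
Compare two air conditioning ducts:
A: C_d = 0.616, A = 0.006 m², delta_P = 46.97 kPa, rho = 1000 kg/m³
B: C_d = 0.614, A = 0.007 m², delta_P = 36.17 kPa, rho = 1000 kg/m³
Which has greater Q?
Q(A) = 35.82 L/s, Q(B) = 36.56 L/s. Answer: B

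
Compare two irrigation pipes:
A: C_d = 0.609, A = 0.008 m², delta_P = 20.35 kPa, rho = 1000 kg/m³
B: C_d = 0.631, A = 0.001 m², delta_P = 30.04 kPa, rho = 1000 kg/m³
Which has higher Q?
Q(A) = 31.08 L/s, Q(B) = 4.891 L/s. Answer: A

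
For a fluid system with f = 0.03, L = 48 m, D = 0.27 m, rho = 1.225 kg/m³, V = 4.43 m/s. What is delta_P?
Formula: \Delta P = f \frac{L}{D} \frac{\rho V^2}{2}
delta_P = 0.03·(48/0.27)·0.5·1.225·4.43²/1000 = 0.06411 kPa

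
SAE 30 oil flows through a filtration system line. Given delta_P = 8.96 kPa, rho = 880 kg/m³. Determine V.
Formula: V = \sqrt{\frac{2 \Delta P}{\rho}}
V = √(2·(8.96·1000)/880) = 4.513 m/s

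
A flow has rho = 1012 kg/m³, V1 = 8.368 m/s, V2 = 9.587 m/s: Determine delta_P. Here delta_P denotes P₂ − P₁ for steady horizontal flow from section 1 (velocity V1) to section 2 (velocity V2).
Formula: \Delta P = \frac{1}{2} \rho (V_1^2 - V_2^2)
delta_P = 0.5·1012·(8.368² − 9.587²)/1000 = -11.07 kPa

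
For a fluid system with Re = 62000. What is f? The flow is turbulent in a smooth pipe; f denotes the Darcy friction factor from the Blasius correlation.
Formula: f = \frac{0.316}{Re^{0.25}}
f = 0.316/62000^0.25 = 0.02003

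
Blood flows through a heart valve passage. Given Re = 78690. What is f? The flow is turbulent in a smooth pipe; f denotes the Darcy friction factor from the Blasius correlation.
Formula: f = \frac{0.316}{Re^{0.25}}
f = 0.316/78690^0.25 = 0.01887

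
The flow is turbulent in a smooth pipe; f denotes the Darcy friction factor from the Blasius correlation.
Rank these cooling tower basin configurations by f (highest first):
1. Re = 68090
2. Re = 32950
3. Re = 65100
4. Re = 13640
Case 1: f = 0.01956
Case 2: f = 0.02345
Case 3: f = 0.01978
Case 4: f = 0.02924
Ranking (highest first): 4, 2, 3, 1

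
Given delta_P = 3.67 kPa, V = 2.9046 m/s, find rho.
Formula: V = \sqrt{\frac{2 \Delta P}{\rho}}
Substituting knowns: 2.9046 = √(2·(3.67·1000)/rho)
Solving for rho: rho = 2·(3.67·1000)/2.9046² = 870 kg/m³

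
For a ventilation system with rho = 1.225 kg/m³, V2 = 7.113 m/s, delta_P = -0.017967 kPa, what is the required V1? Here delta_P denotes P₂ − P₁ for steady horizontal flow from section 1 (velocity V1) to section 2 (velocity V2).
Formula: \Delta P = \frac{1}{2} \rho (V_1^2 - V_2^2)
Substituting knowns: -0.017967 = 0.5·1.225·(V1² − 7.113²)/1000
Solving for V1: V1 = √(7.113² + 2·(-0.017967·1000)/1.225) = 4.611 m/s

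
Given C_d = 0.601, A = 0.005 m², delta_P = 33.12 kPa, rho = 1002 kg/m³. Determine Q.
Formula: Q = C_d A \sqrt{\frac{2 \Delta P}{\rho}}
Q = 0.601·0.005·√(2·(33.12·1000)/1002)·1000 = 24.43 L/s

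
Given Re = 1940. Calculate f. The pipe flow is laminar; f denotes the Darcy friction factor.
Formula: f = \frac{64}{Re}
f = 64/1940 = 0.03299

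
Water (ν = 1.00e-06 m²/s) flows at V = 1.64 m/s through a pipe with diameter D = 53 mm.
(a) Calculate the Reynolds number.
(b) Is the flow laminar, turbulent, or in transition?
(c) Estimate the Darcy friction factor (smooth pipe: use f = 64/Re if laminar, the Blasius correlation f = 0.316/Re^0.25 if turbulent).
(a) Re = V·D/ν = 1.64·0.053/1.00e-06 = 86920
(b) Flow regime: turbulent (Re > 4000)
(c) Friction factor: f = 0.316/Re^0.25 = 0.316/86920^0.25 = 0.0184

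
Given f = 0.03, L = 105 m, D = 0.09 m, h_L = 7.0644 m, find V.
Formula: h_L = f \frac{L}{D} \frac{V^2}{2g}
Substituting knowns: 7.0644 = 0.03·(105/0.09)·V²/(2·9.81)
Solving for V: V = √(7.0644·2·9.81/(0.03·(105/0.09))) = 1.99 m/s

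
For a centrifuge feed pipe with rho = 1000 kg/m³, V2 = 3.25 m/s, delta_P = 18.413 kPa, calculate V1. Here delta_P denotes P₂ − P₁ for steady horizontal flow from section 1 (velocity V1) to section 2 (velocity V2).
Formula: \Delta P = \frac{1}{2} \rho (V_1^2 - V_2^2)
Substituting knowns: 18.413 = 0.5·1000·(V1² − 3.25²)/1000
Solving for V1: V1 = √(3.25² + 2·(18.413·1000)/1000) = 6.884 m/s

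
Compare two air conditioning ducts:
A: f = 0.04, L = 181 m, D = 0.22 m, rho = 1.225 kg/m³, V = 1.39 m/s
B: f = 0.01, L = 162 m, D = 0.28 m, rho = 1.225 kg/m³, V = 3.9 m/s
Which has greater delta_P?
delta_P(A) = 0.03894 kPa, delta_P(B) = 0.0539 kPa. Answer: B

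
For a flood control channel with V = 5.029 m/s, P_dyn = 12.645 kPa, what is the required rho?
Formula: P_{dyn} = \frac{1}{2} \rho V^2
Substituting knowns: 12.645 = 0.5·rho·5.029²/1000
Solving for rho: rho = 2·(12.645·1000)/5.029² = 1000 kg/m³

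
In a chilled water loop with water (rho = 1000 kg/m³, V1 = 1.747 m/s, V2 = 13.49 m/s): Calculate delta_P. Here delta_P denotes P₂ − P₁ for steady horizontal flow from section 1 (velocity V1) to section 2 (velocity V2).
Formula: \Delta P = \frac{1}{2} \rho (V_1^2 - V_2^2)
delta_P = 0.5·1000·(1.747² − 13.49²)/1000 = -89.46 kPa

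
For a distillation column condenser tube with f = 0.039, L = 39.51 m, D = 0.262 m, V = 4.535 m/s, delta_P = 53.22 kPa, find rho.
Formula: \Delta P = f \frac{L}{D} \frac{\rho V^2}{2}
Substituting knowns: 53.22 = 0.039·(39.51/0.262)·0.5·rho·4.535²/1000
Solving for rho: rho = (53.22·1000)/(0.039·(39.51/0.262)·0.5·4.535²) = 880 kg/m³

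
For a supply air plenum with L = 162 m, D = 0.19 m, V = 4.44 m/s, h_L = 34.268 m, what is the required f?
Formula: h_L = f \frac{L}{D} \frac{V^2}{2g}
Substituting knowns: 34.268 = f·(162/0.19)·4.44²/(2·9.81)
Solving for f: f = 34.268·2·9.81/((162/0.19)·4.44²) = 0.04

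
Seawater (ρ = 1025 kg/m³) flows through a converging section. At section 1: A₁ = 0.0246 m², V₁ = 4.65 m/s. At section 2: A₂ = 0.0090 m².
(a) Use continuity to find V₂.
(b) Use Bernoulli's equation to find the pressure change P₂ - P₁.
(a) Continuity: A₁V₁=A₂V₂ -> V₂=A₁V₁/A₂=0.0246*4.65/0.0090=12.71 m/s
(b) Bernoulli: P₂-P₁=0.5*rho*(V₁^2-V₂^2)/1000=0.5*1025*(4.65^2-12.71^2)/1000=-71.71 kPa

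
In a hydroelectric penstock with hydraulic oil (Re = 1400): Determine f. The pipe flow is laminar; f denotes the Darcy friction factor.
Formula: f = \frac{64}{Re}
f = 64/1400 = 0.04571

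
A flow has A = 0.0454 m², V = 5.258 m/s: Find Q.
Formula: Q = A V
Q = 0.0454·5.258·1000 = 238.7 L/s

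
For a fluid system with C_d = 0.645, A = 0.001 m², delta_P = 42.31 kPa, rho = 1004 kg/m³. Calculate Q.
Formula: Q = C_d A \sqrt{\frac{2 \Delta P}{\rho}}
Q = 0.645·0.001·√(2·(42.31·1000)/1004)·1000 = 5.921 L/s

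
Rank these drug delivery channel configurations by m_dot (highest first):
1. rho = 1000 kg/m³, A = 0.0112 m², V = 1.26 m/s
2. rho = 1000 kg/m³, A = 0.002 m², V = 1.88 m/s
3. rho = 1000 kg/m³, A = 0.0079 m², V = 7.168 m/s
Case 1: m_dot = 14.11 kg/s
Case 2: m_dot = 3.76 kg/s
Case 3: m_dot = 56.63 kg/s
Ranking (highest first): 3, 1, 2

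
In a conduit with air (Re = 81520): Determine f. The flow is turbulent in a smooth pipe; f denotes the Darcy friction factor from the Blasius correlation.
Formula: f = \frac{0.316}{Re^{0.25}}
f = 0.316/81520^0.25 = 0.0187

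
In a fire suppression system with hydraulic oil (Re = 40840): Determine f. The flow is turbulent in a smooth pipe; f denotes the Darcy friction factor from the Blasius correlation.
Formula: f = \frac{0.316}{Re^{0.25}}
f = 0.316/40840^0.25 = 0.02223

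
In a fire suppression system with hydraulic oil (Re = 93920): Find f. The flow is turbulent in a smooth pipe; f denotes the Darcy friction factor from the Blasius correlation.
Formula: f = \frac{0.316}{Re^{0.25}}
f = 0.316/93920^0.25 = 0.01805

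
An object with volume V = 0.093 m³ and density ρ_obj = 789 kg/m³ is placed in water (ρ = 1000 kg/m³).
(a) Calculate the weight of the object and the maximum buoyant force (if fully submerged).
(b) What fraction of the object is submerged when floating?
(a) W=rho_obj*g*V=789*9.81*0.093=719.8 N; F_B(max)=rho*g*V=1000*9.81*0.093=912.3 N
(b) Floating fraction=rho_obj/rho=789/1000=0.789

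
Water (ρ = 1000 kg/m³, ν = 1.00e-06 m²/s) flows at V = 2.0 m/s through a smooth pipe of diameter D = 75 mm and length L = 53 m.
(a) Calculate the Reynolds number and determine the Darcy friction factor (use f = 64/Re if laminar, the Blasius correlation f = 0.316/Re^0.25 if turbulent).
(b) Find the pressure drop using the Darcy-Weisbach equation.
(a) Re = V·D/ν = 2.0·0.075/1.00e-06 = 150000 → turbulent (Re > 4000); f = 0.316/Re^0.25 = 0.316/150000^0.25 = 0.016057 (Blasius is strictly valid for Re ≲ 1e5; used here as the smooth-pipe estimate the problem specifies)
(b) Darcy-Weisbach: ΔP = f·(L/D)·½ρV²/1000 = 0.016057·(53/0.075)·½·1000·2.0²/1000 = 22.69 kPa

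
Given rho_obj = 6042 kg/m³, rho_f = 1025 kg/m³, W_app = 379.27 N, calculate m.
Formula: W_{app} = mg\left(1 - \frac{\rho_f}{\rho_{obj}}\right)
Substituting knowns: 379.27 = m·9.81·(1 − 1025/6042)
Solving for m: m = 379.27/(9.81·(1 − 1025/6042)) = 46.56 kg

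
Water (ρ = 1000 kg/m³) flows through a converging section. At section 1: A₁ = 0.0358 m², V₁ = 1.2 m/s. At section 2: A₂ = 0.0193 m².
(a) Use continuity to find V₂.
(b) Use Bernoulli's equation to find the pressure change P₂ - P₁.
(a) Continuity: A₁V₁=A₂V₂ -> V₂=A₁V₁/A₂=0.0358*1.2/0.0193=2.23 m/s
(b) Bernoulli: P₂-P₁=0.5*rho*(V₁^2-V₂^2)/1000=0.5*1000*(1.2^2-2.23^2)/1000=-1.766 kPa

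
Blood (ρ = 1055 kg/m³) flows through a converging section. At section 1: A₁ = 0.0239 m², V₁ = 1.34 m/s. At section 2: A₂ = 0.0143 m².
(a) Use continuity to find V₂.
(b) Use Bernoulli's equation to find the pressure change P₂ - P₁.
(a) Continuity: A₁V₁=A₂V₂ -> V₂=A₁V₁/A₂=0.0239*1.34/0.0143=2.24 m/s
(b) Bernoulli: P₂-P₁=0.5*rho*(V₁^2-V₂^2)/1000=0.5*1055*(1.34^2-2.24^2)/1000=-1.7 kPa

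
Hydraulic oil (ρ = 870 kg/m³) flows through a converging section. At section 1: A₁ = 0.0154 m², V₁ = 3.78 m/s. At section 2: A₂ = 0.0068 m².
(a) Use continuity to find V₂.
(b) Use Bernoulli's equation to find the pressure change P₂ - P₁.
(a) Continuity: A₁V₁=A₂V₂ -> V₂=A₁V₁/A₂=0.0154*3.78/0.0068=8.56 m/s
(b) Bernoulli: P₂-P₁=0.5*rho*(V₁^2-V₂^2)/1000=0.5*870*(3.78^2-8.56^2)/1000=-25.66 kPa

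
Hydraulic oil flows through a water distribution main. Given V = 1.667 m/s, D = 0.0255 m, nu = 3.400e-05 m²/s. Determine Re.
Formula: Re = \frac{V D}{\nu}
Re = 1.667·0.0255/3.400e-05 = 1250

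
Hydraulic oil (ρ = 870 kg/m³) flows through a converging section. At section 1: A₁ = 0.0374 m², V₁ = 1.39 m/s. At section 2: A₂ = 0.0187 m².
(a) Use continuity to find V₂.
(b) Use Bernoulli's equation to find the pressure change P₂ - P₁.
(a) Continuity: A₁V₁=A₂V₂ -> V₂=A₁V₁/A₂=0.0374*1.39/0.0187=2.78 m/s
(b) Bernoulli: P₂-P₁=0.5*rho*(V₁^2-V₂^2)/1000=0.5*870*(1.39^2-2.78^2)/1000=-2.521 kPa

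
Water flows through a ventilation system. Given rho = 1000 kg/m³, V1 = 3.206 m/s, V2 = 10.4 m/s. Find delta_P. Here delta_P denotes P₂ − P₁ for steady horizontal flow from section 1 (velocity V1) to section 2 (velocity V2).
Formula: \Delta P = \frac{1}{2} \rho (V_1^2 - V_2^2)
delta_P = 0.5·1000·(3.206² − 10.4²)/1000 = -48.94 kPa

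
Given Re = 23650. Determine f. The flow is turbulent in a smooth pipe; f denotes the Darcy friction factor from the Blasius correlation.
Formula: f = \frac{0.316}{Re^{0.25}}
f = 0.316/23650^0.25 = 0.02548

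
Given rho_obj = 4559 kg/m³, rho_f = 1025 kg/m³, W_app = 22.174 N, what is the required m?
Formula: W_{app} = mg\left(1 - \frac{\rho_f}{\rho_{obj}}\right)
Substituting knowns: 22.174 = m·9.81·(1 − 1025/4559)
Solving for m: m = 22.174/(9.81·(1 − 1025/4559)) = 2.916 kg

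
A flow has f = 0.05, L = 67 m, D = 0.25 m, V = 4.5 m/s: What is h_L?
Formula: h_L = f \frac{L}{D} \frac{V^2}{2g}
h_L = 0.05·(67/0.25)·4.5²/(2·9.81) = 13.83 m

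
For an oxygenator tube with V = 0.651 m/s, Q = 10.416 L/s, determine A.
Formula: Q = A V
Substituting knowns: 10.416 = A·0.651·1000
Solving for A: A = (10.416/1000)/0.651 = 0.016 m²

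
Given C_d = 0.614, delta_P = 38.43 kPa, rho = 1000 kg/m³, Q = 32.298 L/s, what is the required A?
Formula: Q = C_d A \sqrt{\frac{2 \Delta P}{\rho}}
Substituting knowns: 32.298 = 0.614·A·√(2·(38.43·1000)/1000)·1000
Solving for A: A = (32.298/1000)/(0.614·√(2·(38.43·1000)/1000)) = 0.006 m²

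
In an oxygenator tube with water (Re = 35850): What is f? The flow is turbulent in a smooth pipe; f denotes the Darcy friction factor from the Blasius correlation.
Formula: f = \frac{0.316}{Re^{0.25}}
f = 0.316/35850^0.25 = 0.02296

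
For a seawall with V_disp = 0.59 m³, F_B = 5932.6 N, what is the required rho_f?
Formula: F_B = \rho_f g V_{disp}
Substituting knowns: 5932.6 = rho_f·9.81·0.59
Solving for rho_f: rho_f = 5932.6/(9.81·0.59) = 1025 kg/m³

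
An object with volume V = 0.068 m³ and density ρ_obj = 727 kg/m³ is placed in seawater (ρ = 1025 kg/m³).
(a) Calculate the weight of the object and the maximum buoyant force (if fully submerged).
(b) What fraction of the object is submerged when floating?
(a) W=rho_obj*g*V=727*9.81*0.068=485.0 N; F_B(max)=rho*g*V=1025*9.81*0.068=683.8 N
(b) Floating fraction=rho_obj/rho=727/1025=0.709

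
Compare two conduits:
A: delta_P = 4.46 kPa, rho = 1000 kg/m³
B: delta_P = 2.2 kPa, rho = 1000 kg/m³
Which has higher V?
V(A) = 2.987 m/s, V(B) = 2.098 m/s. Answer: A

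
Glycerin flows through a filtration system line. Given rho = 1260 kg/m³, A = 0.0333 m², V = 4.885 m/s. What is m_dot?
Formula: \dot{m} = \rho A V
m_dot = 1260·0.0333·4.885 = 205 kg/s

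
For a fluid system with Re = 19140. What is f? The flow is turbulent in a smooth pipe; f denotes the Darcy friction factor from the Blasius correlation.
Formula: f = \frac{0.316}{Re^{0.25}}
f = 0.316/19140^0.25 = 0.02687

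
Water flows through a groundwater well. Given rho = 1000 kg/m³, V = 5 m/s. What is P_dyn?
Formula: P_{dyn} = \frac{1}{2} \rho V^2
P_dyn = 0.5·1000·5²/1000 = 12.5 kPa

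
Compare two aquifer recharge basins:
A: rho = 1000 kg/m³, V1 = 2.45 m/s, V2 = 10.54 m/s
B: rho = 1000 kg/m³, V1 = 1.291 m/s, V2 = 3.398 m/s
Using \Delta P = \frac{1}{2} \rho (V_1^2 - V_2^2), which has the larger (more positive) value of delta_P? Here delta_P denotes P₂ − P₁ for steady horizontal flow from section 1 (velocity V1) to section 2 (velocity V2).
delta_P(A) = -52.54 kPa, delta_P(B) = -4.94 kPa. Answer: B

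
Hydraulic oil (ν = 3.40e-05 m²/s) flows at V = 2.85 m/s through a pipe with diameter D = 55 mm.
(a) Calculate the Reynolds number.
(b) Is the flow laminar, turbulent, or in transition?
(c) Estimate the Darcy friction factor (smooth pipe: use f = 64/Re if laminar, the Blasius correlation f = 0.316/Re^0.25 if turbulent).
(a) Re = V·D/ν = 2.85·0.055/3.40e-05 = 4610.3
(b) Flow regime: turbulent (Re > 4000)
(c) Friction factor: f = 0.316/Re^0.25 = 0.316/4610.3^0.25 = 0.03835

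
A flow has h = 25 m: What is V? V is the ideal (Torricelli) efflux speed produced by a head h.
Formula: V = \sqrt{2 g h}
V = √(2·9.81·25) = 22.15 m/s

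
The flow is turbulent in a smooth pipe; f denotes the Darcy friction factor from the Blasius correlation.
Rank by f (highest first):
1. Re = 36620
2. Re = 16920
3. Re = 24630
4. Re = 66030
Case 1: f = 0.02284
Case 2: f = 0.02771
Case 3: f = 0.02522
Case 4: f = 0.01971
Ranking (highest first): 2, 3, 1, 4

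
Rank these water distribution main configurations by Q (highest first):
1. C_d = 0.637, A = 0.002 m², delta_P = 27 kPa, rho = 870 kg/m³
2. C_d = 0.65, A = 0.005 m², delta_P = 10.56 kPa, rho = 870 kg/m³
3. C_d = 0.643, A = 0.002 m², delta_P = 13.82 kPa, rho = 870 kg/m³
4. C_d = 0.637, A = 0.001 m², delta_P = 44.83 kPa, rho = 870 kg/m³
Case 1: Q = 10.04 L/s
Case 2: Q = 16.01 L/s
Case 3: Q = 7.249 L/s
Case 4: Q = 6.467 L/s
Ranking (highest first): 2, 1, 3, 4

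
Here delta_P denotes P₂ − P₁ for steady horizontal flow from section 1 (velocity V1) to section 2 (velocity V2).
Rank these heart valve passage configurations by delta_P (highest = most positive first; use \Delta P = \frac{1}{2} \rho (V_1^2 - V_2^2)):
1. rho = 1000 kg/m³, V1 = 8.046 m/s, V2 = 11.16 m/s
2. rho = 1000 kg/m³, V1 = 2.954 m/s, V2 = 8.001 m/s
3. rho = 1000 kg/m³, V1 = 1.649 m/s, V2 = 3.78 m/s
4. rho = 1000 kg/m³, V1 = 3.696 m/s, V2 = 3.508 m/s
Case 1: delta_P = -29.9 kPa
Case 2: delta_P = -27.64 kPa
Case 3: delta_P = -5.785 kPa
Case 4: delta_P = 0.6772 kPa
Ranking (highest first): 4, 3, 2, 1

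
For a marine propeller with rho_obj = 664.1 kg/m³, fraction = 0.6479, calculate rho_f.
Formula: f_{sub} = \frac{\rho_{obj}}{\rho_f}
Substituting knowns: 0.6479 = 664.1/rho_f
Solving for rho_f: rho_f = 664.1/0.6479 = 1025 kg/m³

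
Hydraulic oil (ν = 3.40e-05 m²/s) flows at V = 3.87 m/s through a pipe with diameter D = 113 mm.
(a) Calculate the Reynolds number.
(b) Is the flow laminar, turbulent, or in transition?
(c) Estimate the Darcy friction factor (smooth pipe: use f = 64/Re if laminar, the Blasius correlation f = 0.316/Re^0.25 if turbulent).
(a) Re = V·D/ν = 3.87·0.113/3.40e-05 = 12862
(b) Flow regime: turbulent (Re > 4000)
(c) Friction factor: f = 0.316/Re^0.25 = 0.316/12862^0.25 = 0.02967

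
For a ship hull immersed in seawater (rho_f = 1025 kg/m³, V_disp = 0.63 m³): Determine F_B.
Formula: F_B = \rho_f g V_{disp}
F_B = 1025·9.81·0.63 = 6335 N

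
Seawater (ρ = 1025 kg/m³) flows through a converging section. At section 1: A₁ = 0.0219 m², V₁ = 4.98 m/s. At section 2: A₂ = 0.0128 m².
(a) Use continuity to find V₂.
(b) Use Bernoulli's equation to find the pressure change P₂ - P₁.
(a) Continuity: A₁V₁=A₂V₂ -> V₂=A₁V₁/A₂=0.0219*4.98/0.0128=8.52 m/s
(b) Bernoulli: P₂-P₁=0.5*rho*(V₁^2-V₂^2)/1000=0.5*1025*(4.98^2-8.52^2)/1000=-24.49 kPa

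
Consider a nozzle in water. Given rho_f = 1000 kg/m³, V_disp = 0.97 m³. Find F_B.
Formula: F_B = \rho_f g V_{disp}
F_B = 1000·9.81·0.97 = 9516 N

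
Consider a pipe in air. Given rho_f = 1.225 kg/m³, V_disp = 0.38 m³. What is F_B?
Formula: F_B = \rho_f g V_{disp}
F_B = 1.225·9.81·0.38 = 4.567 N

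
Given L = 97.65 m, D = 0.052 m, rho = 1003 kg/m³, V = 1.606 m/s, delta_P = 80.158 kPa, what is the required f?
Formula: \Delta P = f \frac{L}{D} \frac{\rho V^2}{2}
Substituting knowns: 80.158 = f·(97.65/0.052)·0.5·1003·1.606²/1000
Solving for f: f = (80.158·1000)/((97.65/0.052)·0.5·1003·1.606²) = 0.033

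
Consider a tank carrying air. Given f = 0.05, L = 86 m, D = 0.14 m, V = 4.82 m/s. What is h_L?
Formula: h_L = f \frac{L}{D} \frac{V^2}{2g}
h_L = 0.05·(86/0.14)·4.82²/(2·9.81) = 36.37 m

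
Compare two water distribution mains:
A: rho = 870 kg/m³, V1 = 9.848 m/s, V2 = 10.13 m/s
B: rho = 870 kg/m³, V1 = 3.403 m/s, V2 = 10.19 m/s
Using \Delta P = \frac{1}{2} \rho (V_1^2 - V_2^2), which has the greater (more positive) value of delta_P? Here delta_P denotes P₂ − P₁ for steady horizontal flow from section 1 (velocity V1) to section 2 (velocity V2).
delta_P(A) = -2.451 kPa, delta_P(B) = -40.13 kPa. Answer: A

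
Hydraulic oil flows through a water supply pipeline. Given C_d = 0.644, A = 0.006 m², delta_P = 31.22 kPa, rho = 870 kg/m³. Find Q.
Formula: Q = C_d A \sqrt{\frac{2 \Delta P}{\rho}}
Q = 0.644·0.006·√(2·(31.22·1000)/870)·1000 = 32.73 L/s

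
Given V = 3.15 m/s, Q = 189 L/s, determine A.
Formula: Q = A V
Substituting knowns: 189 = A·3.15·1000
Solving for A: A = (189/1000)/3.15 = 0.06 m²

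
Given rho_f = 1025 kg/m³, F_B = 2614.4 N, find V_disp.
Formula: F_B = \rho_f g V_{disp}
Substituting knowns: 2614.4 = 1025·9.81·V_disp
Solving for V_disp: V_disp = 2614.4/(1025·9.81) = 0.26 m³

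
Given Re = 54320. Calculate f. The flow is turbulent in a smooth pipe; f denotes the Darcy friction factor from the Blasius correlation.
Formula: f = \frac{0.316}{Re^{0.25}}
f = 0.316/54320^0.25 = 0.0207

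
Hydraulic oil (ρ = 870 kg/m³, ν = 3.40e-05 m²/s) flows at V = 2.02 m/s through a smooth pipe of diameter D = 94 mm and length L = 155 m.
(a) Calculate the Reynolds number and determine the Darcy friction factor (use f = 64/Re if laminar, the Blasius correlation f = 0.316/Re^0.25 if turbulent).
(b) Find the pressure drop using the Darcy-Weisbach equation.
(a) Re = V·D/ν = 2.02·0.094/3.40e-05 = 5584.7 → turbulent (Re > 4000); f = 0.316/Re^0.25 = 0.316/5584.7^0.25 = 0.036554
(b) Darcy-Weisbach: ΔP = f·(L/D)·½ρV²/1000 = 0.036554·(155/0.094)·½·870·2.02²/1000 = 107 kPa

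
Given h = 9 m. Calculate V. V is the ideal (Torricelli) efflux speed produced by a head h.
Formula: V = \sqrt{2 g h}
V = √(2·9.81·9) = 13.29 m/s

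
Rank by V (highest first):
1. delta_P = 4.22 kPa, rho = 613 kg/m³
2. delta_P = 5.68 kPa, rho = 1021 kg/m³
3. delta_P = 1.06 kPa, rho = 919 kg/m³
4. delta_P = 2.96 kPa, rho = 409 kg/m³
Case 1: V = 3.711 m/s
Case 2: V = 3.336 m/s
Case 3: V = 1.519 m/s
Case 4: V = 3.805 m/s
Ranking (highest first): 4, 1, 2, 3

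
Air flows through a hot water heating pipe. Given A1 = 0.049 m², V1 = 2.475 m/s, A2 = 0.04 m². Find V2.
Formula: V_2 = \frac{A_1 V_1}{A_2}
V2 = 0.049·2.475/0.04 = 3.032 m/s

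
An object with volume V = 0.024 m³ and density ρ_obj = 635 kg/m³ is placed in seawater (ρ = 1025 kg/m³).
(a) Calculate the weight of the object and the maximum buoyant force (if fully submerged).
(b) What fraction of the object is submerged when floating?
(a) W=rho_obj*g*V=635*9.81*0.024=149.5 N; F_B(max)=rho*g*V=1025*9.81*0.024=241.3 N
(b) Floating fraction=rho_obj/rho=635/1025=0.620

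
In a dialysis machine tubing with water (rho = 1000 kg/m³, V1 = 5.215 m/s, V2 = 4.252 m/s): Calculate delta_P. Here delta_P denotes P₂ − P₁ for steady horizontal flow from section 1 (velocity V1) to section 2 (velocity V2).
Formula: \Delta P = \frac{1}{2} \rho (V_1^2 - V_2^2)
delta_P = 0.5·1000·(5.215² − 4.252²)/1000 = 4.558 kPa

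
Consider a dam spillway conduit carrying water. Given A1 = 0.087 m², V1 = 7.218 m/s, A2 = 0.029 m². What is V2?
Formula: V_2 = \frac{A_1 V_1}{A_2}
V2 = 0.087·7.218/0.029 = 21.65 m/s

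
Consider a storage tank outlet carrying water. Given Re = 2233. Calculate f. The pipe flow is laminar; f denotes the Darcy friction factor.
Formula: f = \frac{64}{Re}
f = 64/2233 = 0.02866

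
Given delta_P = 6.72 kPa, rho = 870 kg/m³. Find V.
Formula: V = \sqrt{\frac{2 \Delta P}{\rho}}
V = √(2·(6.72·1000)/870) = 3.93 m/s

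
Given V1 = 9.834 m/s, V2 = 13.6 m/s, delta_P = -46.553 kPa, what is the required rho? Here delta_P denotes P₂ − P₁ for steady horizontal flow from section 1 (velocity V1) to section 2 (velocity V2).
Formula: \Delta P = \frac{1}{2} \rho (V_1^2 - V_2^2)
Substituting knowns: -46.553 = 0.5·rho·(9.834² − 13.6²)/1000
Solving for rho: rho = 2·(-46.553·1000)/(9.834² − 13.6²) = 1055 kg/m³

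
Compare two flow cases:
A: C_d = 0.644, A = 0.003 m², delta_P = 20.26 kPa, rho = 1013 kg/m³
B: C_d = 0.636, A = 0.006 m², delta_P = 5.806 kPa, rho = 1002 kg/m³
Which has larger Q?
Q(A) = 12.22 L/s, Q(B) = 12.99 L/s. Answer: B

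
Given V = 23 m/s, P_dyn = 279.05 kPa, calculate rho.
Formula: P_{dyn} = \frac{1}{2} \rho V^2
Substituting knowns: 279.05 = 0.5·rho·23²/1000
Solving for rho: rho = 2·(279.05·1000)/23² = 1055 kg/m³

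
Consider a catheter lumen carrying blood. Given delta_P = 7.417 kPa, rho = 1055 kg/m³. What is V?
Formula: V = \sqrt{\frac{2 \Delta P}{\rho}}
V = √(2·(7.417·1000)/1055) = 3.75 m/s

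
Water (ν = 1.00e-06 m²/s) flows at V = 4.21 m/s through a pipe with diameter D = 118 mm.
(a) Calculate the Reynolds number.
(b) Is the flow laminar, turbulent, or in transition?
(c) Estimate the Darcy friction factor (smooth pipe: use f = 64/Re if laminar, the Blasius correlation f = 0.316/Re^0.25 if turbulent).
(a) Re = V·D/ν = 4.21·0.118/1.00e-06 = 496780
(b) Flow regime: turbulent (Re > 4000)
(c) Friction factor: f = 0.316/Re^0.25 = 0.316/496780^0.25 = 0.0119 (Blasius is strictly valid for Re ≲ 1e5; used here as the smooth-pipe estimate the problem specifies)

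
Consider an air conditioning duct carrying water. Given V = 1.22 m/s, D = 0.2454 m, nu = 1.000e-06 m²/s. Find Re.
Formula: Re = \frac{V D}{\nu}
Re = 1.22·0.2454/1.000e-06 = 299388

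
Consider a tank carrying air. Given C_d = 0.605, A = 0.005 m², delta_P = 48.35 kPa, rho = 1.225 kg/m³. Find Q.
Formula: Q = C_d A \sqrt{\frac{2 \Delta P}{\rho}}
Q = 0.605·0.005·√(2·(48.35·1000)/1.225)·1000 = 849.9 L/s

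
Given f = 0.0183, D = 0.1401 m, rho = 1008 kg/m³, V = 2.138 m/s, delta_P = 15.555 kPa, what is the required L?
Formula: \Delta P = f \frac{L}{D} \frac{\rho V^2}{2}
Substituting knowns: 15.555 = 0.0183·(L/0.1401)·0.5·1008·2.138²/1000
Solving for L: L = (15.555·1000)·0.1401/(0.0183·0.5·1008·2.138²) = 51.69 m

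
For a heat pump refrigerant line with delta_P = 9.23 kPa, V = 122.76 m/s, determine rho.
Formula: V = \sqrt{\frac{2 \Delta P}{\rho}}
Substituting knowns: 122.76 = √(2·(9.23·1000)/rho)
Solving for rho: rho = 2·(9.23·1000)/122.76² = 1.225 kg/m³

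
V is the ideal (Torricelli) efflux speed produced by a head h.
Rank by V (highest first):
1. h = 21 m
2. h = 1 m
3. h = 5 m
Case 1: V = 20.3 m/s
Case 2: V = 4.429 m/s
Case 3: V = 9.905 m/s
Ranking (highest first): 1, 3, 2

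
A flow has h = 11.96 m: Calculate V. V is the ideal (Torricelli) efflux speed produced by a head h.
Formula: V = \sqrt{2 g h}
V = √(2·9.81·11.96) = 15.32 m/s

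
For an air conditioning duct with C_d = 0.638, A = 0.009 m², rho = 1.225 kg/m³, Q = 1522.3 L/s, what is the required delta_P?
Formula: Q = C_d A \sqrt{\frac{2 \Delta P}{\rho}}
Substituting knowns: 1522.3 = 0.638·0.009·√(2·(delta_P·1000)/1.225)·1000
Solving for delta_P: delta_P = ((1522.3/1000)/(0.638·0.009))²·1.225/2/1000 = 43.05 kPa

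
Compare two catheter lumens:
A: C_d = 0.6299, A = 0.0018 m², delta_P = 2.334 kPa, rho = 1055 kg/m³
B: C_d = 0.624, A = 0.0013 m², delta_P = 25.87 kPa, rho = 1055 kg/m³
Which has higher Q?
Q(A) = 2.385 L/s, Q(B) = 5.681 L/s. Answer: B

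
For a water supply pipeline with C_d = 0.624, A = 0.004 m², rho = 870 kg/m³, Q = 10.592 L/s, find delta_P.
Formula: Q = C_d A \sqrt{\frac{2 \Delta P}{\rho}}
Substituting knowns: 10.592 = 0.624·0.004·√(2·(delta_P·1000)/870)·1000
Solving for delta_P: delta_P = ((10.592/1000)/(0.624·0.004))²·870/2/1000 = 7.834 kPa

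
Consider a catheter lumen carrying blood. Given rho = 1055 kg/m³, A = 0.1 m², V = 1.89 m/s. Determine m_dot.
Formula: \dot{m} = \rho A V
m_dot = 1055·0.1·1.89 = 199.4 kg/s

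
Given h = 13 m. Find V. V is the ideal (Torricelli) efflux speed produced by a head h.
Formula: V = \sqrt{2 g h}
V = √(2·9.81·13) = 15.97 m/s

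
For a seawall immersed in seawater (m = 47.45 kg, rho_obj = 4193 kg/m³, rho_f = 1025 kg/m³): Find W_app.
Formula: W_{app} = mg\left(1 - \frac{\rho_f}{\rho_{obj}}\right)
W_app = 47.45·9.81·(1 − 1025/4193) = 351.7 N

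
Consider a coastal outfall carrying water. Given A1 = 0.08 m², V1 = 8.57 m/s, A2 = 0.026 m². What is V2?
Formula: V_2 = \frac{A_1 V_1}{A_2}
V2 = 0.08·8.57/0.026 = 26.37 m/s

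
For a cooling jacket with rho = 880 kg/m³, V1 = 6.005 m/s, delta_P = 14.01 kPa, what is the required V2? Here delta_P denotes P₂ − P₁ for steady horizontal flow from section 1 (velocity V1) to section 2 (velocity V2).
Formula: \Delta P = \frac{1}{2} \rho (V_1^2 - V_2^2)
Substituting knowns: 14.01 = 0.5·880·(6.005² − V2²)/1000
Solving for V2: V2 = √(6.005² − 2·(14.01·1000)/880) = 2.054 m/s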